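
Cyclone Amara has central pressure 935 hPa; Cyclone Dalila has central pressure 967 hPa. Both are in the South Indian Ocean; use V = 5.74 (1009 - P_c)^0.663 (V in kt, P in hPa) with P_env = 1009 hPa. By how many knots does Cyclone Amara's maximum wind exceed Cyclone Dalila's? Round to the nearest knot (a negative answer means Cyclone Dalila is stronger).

Cyclone Amara: ΔP = 74; V ≈ 5.74 × 74^0.663 ≈ 99.59 kt.
Cyclone Dalila: ΔP = 42; V ≈ 5.74 × 42^0.663 ≈ 68.41 kt.
Difference ≈ 99.59 − 68.41 = 31.18 → 31 kt.

31 kt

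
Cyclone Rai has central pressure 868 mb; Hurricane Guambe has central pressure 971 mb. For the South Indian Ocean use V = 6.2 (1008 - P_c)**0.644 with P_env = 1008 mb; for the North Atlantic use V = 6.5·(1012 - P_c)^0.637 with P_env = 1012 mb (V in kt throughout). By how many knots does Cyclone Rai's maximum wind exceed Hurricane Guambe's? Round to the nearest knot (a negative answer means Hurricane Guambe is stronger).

80 kt

Cyclone Rai: ΔP = 140; V ≈ 6.2 × 140^0.644 ≈ 149.45 kt.
Hurricane Guambe: ΔP = 41; V ≈ 6.5 × 41^0.637 ≈ 69.22 kt.
Difference ≈ 149.45 − 69.22 = 80.23 → 80 kt.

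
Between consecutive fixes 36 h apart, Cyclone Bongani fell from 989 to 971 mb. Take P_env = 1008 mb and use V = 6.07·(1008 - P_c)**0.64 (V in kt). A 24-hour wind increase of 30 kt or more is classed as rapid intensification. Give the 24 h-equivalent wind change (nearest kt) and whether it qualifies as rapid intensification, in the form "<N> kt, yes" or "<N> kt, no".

V₁: ΔP = 19, V ≈ 6.07 × 19^0.64 ≈ 39.96 kt.
V₂: ΔP = 37, V ≈ 6.07 × 37^0.64 ≈ 61.21 kt.
ΔV over 36 h = 21.25 kt → 24 h equivalent = 21.25 × 24/36 ≈ 14.17 kt.
14 kt < 30 kt ⇒ not rapid intensification.

14 kt, no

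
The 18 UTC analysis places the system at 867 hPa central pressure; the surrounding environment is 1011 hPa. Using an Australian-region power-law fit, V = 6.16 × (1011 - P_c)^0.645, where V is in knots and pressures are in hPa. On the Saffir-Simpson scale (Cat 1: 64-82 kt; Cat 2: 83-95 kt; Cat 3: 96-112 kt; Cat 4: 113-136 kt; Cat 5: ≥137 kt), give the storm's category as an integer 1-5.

ΔP = 1011 − 867 = 144 hPa.
V ≈ 6.16 × 144^0.645 = 6.16 × 24.67 ≈ 152 kt.
152 kt falls in the Category 5 band.

5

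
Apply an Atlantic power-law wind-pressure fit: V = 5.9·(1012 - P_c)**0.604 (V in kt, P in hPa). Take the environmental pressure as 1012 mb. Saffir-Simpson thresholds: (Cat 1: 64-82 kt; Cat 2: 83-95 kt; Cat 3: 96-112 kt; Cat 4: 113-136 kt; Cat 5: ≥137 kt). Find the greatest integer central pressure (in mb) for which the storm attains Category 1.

960 mb

Category 1 begins at V = 64 kt.
Required ΔP = (64/5.9)^(1/0.604) = 10.847^1.656 ≈ 51.77 mb.
P_c ≤ 1012 − 51.77 = 960.23, so the highest integer P_c is 960 mb.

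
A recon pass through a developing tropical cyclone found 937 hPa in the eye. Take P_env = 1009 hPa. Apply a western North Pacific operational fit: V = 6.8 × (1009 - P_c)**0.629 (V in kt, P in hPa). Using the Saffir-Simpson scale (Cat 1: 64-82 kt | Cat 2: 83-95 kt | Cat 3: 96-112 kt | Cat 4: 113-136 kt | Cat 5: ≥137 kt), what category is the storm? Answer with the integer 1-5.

3

ΔP = 1009 − 937 = 72 hPa.
V ≈ 6.8 × 72^0.629 = 6.8 × 14.73 ≈ 100 kt.
100 kt falls in the Category 3 band.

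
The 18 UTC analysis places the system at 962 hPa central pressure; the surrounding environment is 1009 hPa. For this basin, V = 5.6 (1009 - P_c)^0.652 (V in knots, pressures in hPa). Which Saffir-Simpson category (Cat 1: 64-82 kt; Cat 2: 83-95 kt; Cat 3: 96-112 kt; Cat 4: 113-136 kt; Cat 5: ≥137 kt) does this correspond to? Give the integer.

ΔP = 1009 − 962 = 47 hPa.
V ≈ 5.6 × 47^0.652 = 5.6 × 12.31 ≈ 69 kt.
69 kt falls in the Category 1 band.

1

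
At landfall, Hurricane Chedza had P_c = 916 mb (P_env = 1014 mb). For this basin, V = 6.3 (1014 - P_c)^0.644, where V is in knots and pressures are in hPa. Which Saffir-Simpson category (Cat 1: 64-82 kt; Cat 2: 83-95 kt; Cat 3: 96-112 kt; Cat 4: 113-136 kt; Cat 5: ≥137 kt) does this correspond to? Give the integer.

ΔP = 1014 − 916 = 98 mb.
V ≈ 6.3 × 98^0.644 = 6.3 × 19.16 ≈ 121 kt.
121 kt falls in the Category 4 band.

4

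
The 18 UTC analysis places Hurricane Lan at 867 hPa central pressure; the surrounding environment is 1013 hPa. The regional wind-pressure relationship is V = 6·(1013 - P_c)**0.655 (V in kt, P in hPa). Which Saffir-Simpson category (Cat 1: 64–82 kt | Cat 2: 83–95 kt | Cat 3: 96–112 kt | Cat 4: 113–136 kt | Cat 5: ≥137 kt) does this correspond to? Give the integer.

5

ΔP = 1013 − 867 = 146 hPa.
V ≈ 6 × 146^0.655 = 6 × 26.16 ≈ 157 kt.
157 kt falls in the Category 5 band.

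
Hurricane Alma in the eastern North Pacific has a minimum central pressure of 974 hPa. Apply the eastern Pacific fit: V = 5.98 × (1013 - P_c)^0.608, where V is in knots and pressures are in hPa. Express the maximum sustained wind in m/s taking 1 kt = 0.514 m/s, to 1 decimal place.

28.5 m/s

ΔP = 1013 − 974 = 39 hPa.
V ≈ 5.98 × 39^0.608 = 5.98 × 9.276 ≈ 55.471 kt.
55.471 × 0.514 ≈ 28.51 m/s → 28.5 m/s.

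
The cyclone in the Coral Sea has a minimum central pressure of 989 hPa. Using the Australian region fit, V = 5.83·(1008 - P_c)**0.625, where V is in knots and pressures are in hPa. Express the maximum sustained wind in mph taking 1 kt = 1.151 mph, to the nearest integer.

ΔP = 1008 − 989 = 19 hPa.
V ≈ 5.83 × 19^0.625 = 5.83 × 6.298 ≈ 36.719 kt.
36.719 × 1.151 ≈ 42.26 mph → 42 mph.

42 mph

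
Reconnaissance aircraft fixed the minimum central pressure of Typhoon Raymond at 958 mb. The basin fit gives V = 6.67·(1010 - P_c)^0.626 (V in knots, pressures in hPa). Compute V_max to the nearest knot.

ΔP = 1010 − 958 = 52 mb.
52^0.626 ≈ 11.864.
V ≈ 6.67 × 11.864 ≈ 79.1 kt.

79 kt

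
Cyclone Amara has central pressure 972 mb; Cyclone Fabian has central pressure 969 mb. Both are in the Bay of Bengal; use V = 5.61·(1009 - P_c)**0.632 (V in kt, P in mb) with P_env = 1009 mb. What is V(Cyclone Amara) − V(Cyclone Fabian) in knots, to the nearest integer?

-3 kt

Cyclone Amara: ΔP = 37; V ≈ 5.61 × 37^0.632 ≈ 54.96 kt.
Cyclone Fabian: ΔP = 40; V ≈ 5.61 × 40^0.632 ≈ 57.74 kt.
Difference ≈ 54.96 − 57.74 = -2.78 → -3 kt.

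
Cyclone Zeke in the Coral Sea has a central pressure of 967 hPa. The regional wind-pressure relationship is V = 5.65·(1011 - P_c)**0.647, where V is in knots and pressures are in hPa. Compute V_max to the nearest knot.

65 kt

ΔP = 1011 − 967 = 44 hPa.
44^0.647 ≈ 11.569.
V ≈ 5.65 × 11.569 ≈ 65.4 kt.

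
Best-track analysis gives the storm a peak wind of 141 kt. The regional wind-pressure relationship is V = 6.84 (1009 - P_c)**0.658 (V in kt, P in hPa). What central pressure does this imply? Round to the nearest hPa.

910 hPa

ΔP = (V / 6.84)^(1/0.658) = (141/6.84)^1.520.
141/6.84 = 20.614; 20.614^1.520 ≈ 99.36 hPa.
P_c = 1009 − 99.36 = 909.64 ≈ 910 hPa.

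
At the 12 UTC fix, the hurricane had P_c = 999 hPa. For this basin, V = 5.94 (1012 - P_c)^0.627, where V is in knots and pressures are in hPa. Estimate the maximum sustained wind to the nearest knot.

ΔP = 1012 − 999 = 13 hPa.
13^0.627 ≈ 4.994.
V ≈ 5.94 × 4.994 ≈ 29.7 kt.

30 kt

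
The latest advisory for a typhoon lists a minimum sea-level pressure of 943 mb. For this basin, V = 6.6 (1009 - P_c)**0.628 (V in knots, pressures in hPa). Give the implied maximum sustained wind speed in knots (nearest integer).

ΔP = 1009 − 943 = 66 mb.
66^0.628 ≈ 13.889.
V ≈ 6.6 × 13.889 ≈ 91.7 kt.

92 kt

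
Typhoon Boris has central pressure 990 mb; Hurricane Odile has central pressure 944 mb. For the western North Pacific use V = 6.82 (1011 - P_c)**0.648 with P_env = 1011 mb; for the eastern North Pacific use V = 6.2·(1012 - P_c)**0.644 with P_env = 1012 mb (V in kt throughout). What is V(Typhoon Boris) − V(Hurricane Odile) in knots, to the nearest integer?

-45 kt

Typhoon Boris: ΔP = 21; V ≈ 6.82 × 21^0.648 ≈ 49.04 kt.
Hurricane Odile: ΔP = 68; V ≈ 6.2 × 68^0.644 ≈ 93.87 kt.
Difference ≈ 49.04 − 93.87 = -44.83 → -45 kt.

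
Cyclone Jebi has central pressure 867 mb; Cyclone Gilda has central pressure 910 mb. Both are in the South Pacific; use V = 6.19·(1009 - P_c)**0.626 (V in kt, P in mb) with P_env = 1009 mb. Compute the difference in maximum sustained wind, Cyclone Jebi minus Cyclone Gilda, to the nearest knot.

28 kt

Cyclone Jebi: ΔP = 142; V ≈ 6.19 × 142^0.626 ≈ 137.73 kt.
Cyclone Gilda: ΔP = 99; V ≈ 6.19 × 99^0.626 ≈ 109.89 kt.
Difference ≈ 137.73 − 109.89 = 27.84 → 28 kt.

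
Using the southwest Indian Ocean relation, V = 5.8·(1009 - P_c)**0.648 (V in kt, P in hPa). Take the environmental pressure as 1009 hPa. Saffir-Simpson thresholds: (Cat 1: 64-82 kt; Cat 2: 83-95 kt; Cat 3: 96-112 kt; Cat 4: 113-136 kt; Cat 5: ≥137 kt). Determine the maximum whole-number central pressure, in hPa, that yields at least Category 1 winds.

968 hPa

Category 1 begins at V = 64 kt.
Required ΔP = (64/5.8)^(1/0.648) = 11.034^1.543 ≈ 40.66 hPa.
P_c ≤ 1009 − 40.66 = 968.34, so the highest integer P_c is 968 hPa.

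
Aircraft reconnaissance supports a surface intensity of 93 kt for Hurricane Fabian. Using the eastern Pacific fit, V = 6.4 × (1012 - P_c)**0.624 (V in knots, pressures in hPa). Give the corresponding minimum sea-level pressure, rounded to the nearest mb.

939 mb

ΔP = (V / 6.4)^(1/0.624) = (93/6.4)^1.603.
93/6.4 = 14.531; 14.531^1.603 ≈ 72.89 mb.
P_c = 1012 − 72.89 = 939.11 ≈ 939 mb.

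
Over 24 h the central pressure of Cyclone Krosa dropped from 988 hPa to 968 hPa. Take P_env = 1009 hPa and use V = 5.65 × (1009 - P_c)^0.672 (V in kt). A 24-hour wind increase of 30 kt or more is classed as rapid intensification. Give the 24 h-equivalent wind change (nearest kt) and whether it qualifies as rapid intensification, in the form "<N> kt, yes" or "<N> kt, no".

25 kt, no

V₁: ΔP = 21, V ≈ 5.65 × 21^0.672 ≈ 43.71 kt.
V₂: ΔP = 41, V ≈ 5.65 × 41^0.672 ≈ 68.52 kt.
ΔV over 24 h = 24.81 kt → 24 h equivalent = 24.81 × 24/24 ≈ 24.81 kt.
25 kt < 30 kt ⇒ not rapid intensification.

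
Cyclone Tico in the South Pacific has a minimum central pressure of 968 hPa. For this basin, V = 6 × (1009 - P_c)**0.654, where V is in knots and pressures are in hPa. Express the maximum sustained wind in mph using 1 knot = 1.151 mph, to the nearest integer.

78 mph

ΔP = 1009 − 968 = 41 hPa.
V ≈ 6 × 41^0.654 = 6 × 11.344 ≈ 68.063 kt.
68.063 × 1.151 ≈ 78.34 mph → 78 mph.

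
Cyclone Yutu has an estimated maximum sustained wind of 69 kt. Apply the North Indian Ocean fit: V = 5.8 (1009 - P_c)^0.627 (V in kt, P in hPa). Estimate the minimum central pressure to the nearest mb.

957 mb

ΔP = (V / 5.8)^(1/0.627) = (69/5.8)^1.595.
69/5.8 = 11.897; 11.897^1.595 ≈ 51.90 mb.
P_c = 1009 − 51.90 = 957.10 ≈ 957 mb.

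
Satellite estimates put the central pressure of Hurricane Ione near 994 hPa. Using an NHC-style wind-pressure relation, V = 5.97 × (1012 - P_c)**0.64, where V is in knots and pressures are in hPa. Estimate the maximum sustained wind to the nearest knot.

38 kt

ΔP = 1012 − 994 = 18 hPa.
18^0.64 ≈ 6.359.
V ≈ 5.97 × 6.359 ≈ 38.0 kt.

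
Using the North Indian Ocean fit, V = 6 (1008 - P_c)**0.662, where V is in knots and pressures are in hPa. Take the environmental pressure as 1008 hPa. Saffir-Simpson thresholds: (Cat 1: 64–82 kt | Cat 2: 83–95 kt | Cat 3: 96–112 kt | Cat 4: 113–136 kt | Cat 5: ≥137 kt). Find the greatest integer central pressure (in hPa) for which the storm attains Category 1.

Category 1 begins at V = 64 kt.
Required ΔP = (64/6)^(1/0.662) = 10.667^1.511 ≈ 35.72 hPa.
P_c ≤ 1008 − 35.72 = 972.28, so the highest integer P_c is 972 hPa.

972 hPa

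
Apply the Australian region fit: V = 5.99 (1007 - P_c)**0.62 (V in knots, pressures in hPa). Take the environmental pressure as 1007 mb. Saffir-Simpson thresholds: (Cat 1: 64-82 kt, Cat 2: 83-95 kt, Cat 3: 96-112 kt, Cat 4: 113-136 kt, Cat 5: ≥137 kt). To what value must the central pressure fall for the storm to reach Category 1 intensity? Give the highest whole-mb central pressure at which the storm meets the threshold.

961 mb

Category 1 begins at V = 64 kt.
Required ΔP = (64/5.99)^(1/0.62) = 10.684^1.613 ≈ 45.63 mb.
P_c ≤ 1007 − 45.63 = 961.37, so the highest integer P_c is 961 mb.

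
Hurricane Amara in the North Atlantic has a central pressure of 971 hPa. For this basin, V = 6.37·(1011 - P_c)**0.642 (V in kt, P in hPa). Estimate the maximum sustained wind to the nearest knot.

68 kt

ΔP = 1011 − 971 = 40 hPa.
40^0.642 ≈ 10.679.
V ≈ 6.37 × 10.679 ≈ 68.0 kt.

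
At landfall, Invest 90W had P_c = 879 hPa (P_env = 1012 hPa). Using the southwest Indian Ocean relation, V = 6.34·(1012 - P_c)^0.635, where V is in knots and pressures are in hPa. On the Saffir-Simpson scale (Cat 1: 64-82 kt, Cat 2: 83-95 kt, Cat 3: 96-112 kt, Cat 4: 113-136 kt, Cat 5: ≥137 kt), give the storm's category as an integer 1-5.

ΔP = 1012 − 879 = 133 hPa.
V ≈ 6.34 × 133^0.635 = 6.34 × 22.32 ≈ 141 kt.
141 kt falls in the Category 5 band.

5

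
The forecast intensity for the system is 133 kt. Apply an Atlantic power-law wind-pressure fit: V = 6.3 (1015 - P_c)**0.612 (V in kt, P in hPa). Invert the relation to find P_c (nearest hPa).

869 hPa

ΔP = (V / 6.3)^(1/0.612) = (133/6.3)^1.634.
133/6.3 = 21.111; 21.111^1.634 ≈ 145.96 hPa.
P_c = 1015 − 145.96 = 869.04 ≈ 869 hPa.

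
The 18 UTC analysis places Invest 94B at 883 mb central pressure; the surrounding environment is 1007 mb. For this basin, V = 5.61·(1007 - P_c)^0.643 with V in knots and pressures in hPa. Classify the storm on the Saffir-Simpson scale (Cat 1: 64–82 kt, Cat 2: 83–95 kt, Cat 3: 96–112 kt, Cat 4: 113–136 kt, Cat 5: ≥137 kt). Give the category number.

ΔP = 1007 − 883 = 124 mb.
V ≈ 5.61 × 124^0.643 = 5.61 × 22.19 ≈ 124 kt.
124 kt falls in the Category 4 band.

4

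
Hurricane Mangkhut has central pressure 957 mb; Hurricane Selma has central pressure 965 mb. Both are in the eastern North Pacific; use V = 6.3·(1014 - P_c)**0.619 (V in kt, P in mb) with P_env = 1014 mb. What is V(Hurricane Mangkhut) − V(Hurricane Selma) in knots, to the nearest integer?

Hurricane Mangkhut: ΔP = 57; V ≈ 6.3 × 57^0.619 ≈ 76.95 kt.
Hurricane Selma: ΔP = 49; V ≈ 6.3 × 49^0.619 ≈ 70.08 kt.
Difference ≈ 76.95 − 70.08 = 6.87 → 7 kt.

7 kt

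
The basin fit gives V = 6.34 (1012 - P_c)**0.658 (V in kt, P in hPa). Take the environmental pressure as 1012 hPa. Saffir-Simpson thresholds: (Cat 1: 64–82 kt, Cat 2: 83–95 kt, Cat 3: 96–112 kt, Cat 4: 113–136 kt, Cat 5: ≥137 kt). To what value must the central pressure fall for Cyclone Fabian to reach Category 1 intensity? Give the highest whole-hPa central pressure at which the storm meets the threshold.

978 hPa

Category 1 begins at V = 64 kt.
Required ΔP = (64/6.34)^(1/0.658) = 10.095^1.520 ≈ 33.57 hPa.
P_c ≤ 1012 − 33.57 = 978.43, so the highest integer P_c is 978 hPa.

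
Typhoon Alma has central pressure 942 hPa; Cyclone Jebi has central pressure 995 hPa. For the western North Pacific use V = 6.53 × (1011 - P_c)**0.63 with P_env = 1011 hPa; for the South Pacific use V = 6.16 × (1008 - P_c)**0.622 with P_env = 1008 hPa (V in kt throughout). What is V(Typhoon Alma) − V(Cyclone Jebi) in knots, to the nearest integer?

64 kt

Typhoon Alma: ΔP = 69; V ≈ 6.53 × 69^0.63 ≈ 94.06 kt.
Cyclone Jebi: ΔP = 13; V ≈ 6.16 × 13^0.622 ≈ 30.37 kt.
Difference ≈ 94.06 − 30.37 = 63.69 → 64 kt.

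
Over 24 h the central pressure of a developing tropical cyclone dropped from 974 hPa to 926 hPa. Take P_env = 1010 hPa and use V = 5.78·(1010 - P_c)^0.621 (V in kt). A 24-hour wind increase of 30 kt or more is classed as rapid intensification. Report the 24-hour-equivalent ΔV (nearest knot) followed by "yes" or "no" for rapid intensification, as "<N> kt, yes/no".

37 kt, yes

V₁: ΔP = 36, V ≈ 5.78 × 36^0.621 ≈ 53.50 kt.
V₂: ΔP = 84, V ≈ 5.78 × 84^0.621 ≈ 90.55 kt.
ΔV over 24 h = 37.05 kt → 24 h equivalent = 37.05 × 24/24 ≈ 37.05 kt.
37 kt ≥ 30 kt ⇒ rapid intensification.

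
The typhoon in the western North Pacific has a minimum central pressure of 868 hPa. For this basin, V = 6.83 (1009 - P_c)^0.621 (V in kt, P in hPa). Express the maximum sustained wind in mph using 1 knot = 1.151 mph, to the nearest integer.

ΔP = 1009 − 868 = 141 hPa.
V ≈ 6.83 × 141^0.621 = 6.83 × 21.611 ≈ 147.600 kt.
147.600 × 1.151 ≈ 169.89 mph → 170 mph.

170 mph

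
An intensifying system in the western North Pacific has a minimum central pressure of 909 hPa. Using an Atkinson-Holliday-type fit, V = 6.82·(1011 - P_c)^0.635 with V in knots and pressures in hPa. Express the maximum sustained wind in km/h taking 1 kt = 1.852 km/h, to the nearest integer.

238 km/h

ΔP = 1011 − 909 = 102 hPa.
V ≈ 6.82 × 102^0.635 = 6.82 × 18.857 ≈ 128.601 kt.
128.601 × 1.852 ≈ 238.17 km/h → 238 km/h.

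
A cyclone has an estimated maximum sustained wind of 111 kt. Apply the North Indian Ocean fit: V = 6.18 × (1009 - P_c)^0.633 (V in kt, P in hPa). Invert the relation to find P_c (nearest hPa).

ΔP = (V / 6.18)^(1/0.633) = (111/6.18)^1.580.
111/6.18 = 17.961; 17.961^1.580 ≈ 95.85 hPa.
P_c = 1009 − 95.85 = 913.15 ≈ 913 hPa.

913 hPa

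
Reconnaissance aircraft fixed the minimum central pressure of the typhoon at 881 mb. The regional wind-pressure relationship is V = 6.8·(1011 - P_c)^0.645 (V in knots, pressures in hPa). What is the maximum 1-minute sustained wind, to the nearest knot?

157 kt

ΔP = 1011 − 881 = 130 mb.
130^0.645 ≈ 23.094.
V ≈ 6.8 × 23.094 ≈ 157.0 kt.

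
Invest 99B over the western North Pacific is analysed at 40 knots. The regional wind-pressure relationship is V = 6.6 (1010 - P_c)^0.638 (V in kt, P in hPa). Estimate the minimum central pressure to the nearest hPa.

993 hPa

ΔP = (V / 6.6)^(1/0.638) = (40/6.6)^1.567.
40/6.6 = 6.061; 6.061^1.567 ≈ 16.85 hPa.
P_c = 1010 − 16.85 = 993.15 ≈ 993 hPa.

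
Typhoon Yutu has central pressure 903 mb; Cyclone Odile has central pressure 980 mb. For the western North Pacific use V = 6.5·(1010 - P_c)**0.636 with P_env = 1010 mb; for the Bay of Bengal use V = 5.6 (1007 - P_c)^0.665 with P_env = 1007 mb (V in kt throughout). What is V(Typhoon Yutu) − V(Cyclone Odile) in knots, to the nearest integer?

77 kt

Typhoon Yutu: ΔP = 107; V ≈ 6.5 × 107^0.636 ≈ 126.94 kt.
Cyclone Odile: ΔP = 27; V ≈ 5.6 × 27^0.665 ≈ 50.12 kt.
Difference ≈ 126.94 − 50.12 = 76.82 → 77 kt.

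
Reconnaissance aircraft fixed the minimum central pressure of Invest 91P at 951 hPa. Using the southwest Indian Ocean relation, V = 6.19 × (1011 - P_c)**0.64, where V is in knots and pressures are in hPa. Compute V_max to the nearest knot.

ΔP = 1011 − 951 = 60 hPa.
60^0.64 ≈ 13.741.
V ≈ 6.19 × 13.741 ≈ 85.1 kt.

85 kt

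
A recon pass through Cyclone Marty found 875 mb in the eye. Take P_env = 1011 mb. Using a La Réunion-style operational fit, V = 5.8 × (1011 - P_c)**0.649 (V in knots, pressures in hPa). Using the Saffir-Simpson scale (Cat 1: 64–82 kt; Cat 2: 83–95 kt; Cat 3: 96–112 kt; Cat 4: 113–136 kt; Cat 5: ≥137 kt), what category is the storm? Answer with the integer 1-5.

ΔP = 1011 − 875 = 136 mb.
V ≈ 5.8 × 136^0.649 = 5.8 × 24.25 ≈ 141 kt.
141 kt falls in the Category 5 band.

5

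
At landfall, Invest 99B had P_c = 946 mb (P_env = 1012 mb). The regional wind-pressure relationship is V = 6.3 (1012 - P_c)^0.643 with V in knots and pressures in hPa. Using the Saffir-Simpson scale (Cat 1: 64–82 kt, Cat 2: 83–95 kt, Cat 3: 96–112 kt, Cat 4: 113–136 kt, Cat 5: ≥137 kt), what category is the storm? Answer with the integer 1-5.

2

ΔP = 1012 − 946 = 66 mb.
V ≈ 6.3 × 66^0.643 = 6.3 × 14.79 ≈ 93 kt.
93 kt falls in the Category 2 band.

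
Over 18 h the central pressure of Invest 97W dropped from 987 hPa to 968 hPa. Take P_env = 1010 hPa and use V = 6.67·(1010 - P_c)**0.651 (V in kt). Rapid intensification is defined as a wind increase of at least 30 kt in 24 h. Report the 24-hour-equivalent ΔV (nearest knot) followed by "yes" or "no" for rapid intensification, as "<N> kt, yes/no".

33 kt, yes

V₁: ΔP = 23, V ≈ 6.67 × 23^0.651 ≈ 51.36 kt.
V₂: ΔP = 42, V ≈ 6.67 × 42^0.651 ≈ 76.01 kt.
ΔV over 18 h = 24.65 kt → 24 h equivalent = 24.65 × 24/18 ≈ 32.87 kt.
33 kt ≥ 30 kt ⇒ rapid intensification.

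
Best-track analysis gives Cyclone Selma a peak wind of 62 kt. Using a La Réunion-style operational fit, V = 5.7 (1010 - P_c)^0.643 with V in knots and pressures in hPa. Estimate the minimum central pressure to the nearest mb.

969 mb

ΔP = (V / 5.7)^(1/0.643) = (62/5.7)^1.555.
62/5.7 = 10.877; 10.877^1.555 ≈ 40.93 mb.
P_c = 1010 − 40.93 = 969.07 ≈ 969 mb.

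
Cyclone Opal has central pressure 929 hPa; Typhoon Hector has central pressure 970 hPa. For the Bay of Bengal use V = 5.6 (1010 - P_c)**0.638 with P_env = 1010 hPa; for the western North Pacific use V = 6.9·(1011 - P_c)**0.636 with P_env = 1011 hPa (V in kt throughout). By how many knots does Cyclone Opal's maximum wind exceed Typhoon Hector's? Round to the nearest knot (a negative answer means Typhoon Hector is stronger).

19 kt

Cyclone Opal: ΔP = 81; V ≈ 5.6 × 81^0.638 ≈ 92.43 kt.
Typhoon Hector: ΔP = 41; V ≈ 6.9 × 41^0.636 ≈ 73.21 kt.
Difference ≈ 92.43 − 73.21 = 19.22 → 19 kt.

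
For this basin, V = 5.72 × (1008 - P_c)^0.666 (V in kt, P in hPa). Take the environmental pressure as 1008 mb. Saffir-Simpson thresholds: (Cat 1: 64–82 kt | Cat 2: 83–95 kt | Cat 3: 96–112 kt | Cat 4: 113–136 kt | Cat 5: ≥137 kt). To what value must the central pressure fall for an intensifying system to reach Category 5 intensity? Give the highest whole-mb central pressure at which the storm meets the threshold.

Category 5 begins at V = 137 kt.
Required ΔP = (137/5.72)^(1/0.666) = 23.951^1.502 ≈ 117.78 mb.
P_c ≤ 1008 − 117.78 = 890.22, so the highest integer P_c is 890 mb.

890 mb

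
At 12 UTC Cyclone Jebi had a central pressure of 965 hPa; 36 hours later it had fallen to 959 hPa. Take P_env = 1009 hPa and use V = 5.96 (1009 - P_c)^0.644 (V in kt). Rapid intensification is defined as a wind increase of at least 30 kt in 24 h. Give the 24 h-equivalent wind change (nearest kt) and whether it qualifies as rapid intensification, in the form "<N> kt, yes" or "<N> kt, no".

4 kt, no

V₁: ΔP = 44, V ≈ 5.96 × 44^0.644 ≈ 68.18 kt.
V₂: ΔP = 50, V ≈ 5.96 × 50^0.644 ≈ 74.03 kt.
ΔV over 36 h = 5.85 kt → 24 h equivalent = 5.85 × 24/36 ≈ 3.90 kt.
4 kt < 30 kt ⇒ not rapid intensification.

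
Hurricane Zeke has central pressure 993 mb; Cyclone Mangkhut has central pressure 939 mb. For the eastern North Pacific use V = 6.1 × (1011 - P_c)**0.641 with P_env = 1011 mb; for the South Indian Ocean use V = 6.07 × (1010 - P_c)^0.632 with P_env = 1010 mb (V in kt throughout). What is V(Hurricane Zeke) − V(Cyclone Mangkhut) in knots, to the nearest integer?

-51 kt

Hurricane Zeke: ΔP = 18; V ≈ 6.1 × 18^0.641 ≈ 38.90 kt.
Cyclone Mangkhut: ΔP = 71; V ≈ 6.07 × 71^0.632 ≈ 89.78 kt.
Difference ≈ 38.90 − 89.78 = -50.88 → -51 kt.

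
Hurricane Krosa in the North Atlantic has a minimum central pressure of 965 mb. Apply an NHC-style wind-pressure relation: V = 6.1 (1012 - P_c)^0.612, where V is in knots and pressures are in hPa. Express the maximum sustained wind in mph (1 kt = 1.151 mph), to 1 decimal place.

74.1 mph

ΔP = 1012 − 965 = 47 mb.
V ≈ 6.1 × 47^0.612 = 6.1 × 10.552 ≈ 64.366 kt.
64.366 × 1.151 ≈ 74.08 mph → 74.1 mph.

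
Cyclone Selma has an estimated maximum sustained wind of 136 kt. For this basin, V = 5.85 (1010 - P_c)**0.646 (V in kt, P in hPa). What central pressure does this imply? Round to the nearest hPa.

ΔP = (V / 5.85)^(1/0.646) = (136/5.85)^1.548.
136/5.85 = 23.248; 23.248^1.548 ≈ 130.36 hPa.
P_c = 1010 − 130.36 = 879.64 ≈ 880 hPa.

880 hPa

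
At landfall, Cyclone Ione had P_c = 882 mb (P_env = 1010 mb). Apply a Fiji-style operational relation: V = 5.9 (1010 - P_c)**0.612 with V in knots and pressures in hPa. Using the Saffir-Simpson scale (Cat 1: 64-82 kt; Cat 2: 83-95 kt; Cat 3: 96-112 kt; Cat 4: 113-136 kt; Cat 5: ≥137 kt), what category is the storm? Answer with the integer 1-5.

4

ΔP = 1010 − 882 = 128 mb.
V ≈ 5.9 × 128^0.612 = 5.9 × 19.48 ≈ 115 kt.
115 kt falls in the Category 4 band.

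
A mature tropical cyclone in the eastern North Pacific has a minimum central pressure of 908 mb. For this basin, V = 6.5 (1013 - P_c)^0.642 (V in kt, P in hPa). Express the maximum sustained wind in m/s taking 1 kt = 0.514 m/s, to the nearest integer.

66 m/s

ΔP = 1013 − 908 = 105 mb.
V ≈ 6.5 × 105^0.642 = 6.5 × 19.843 ≈ 128.978 kt.
128.978 × 0.514 ≈ 66.29 m/s → 66 m/s.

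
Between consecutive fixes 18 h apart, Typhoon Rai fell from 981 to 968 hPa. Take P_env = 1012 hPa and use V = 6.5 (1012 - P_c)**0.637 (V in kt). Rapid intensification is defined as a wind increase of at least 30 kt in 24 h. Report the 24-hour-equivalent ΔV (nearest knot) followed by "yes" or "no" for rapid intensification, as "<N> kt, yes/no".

V₁: ΔP = 31, V ≈ 6.5 × 31^0.637 ≈ 57.93 kt.
V₂: ΔP = 44, V ≈ 6.5 × 44^0.637 ≈ 72.41 kt.
ΔV over 18 h = 14.48 kt → 24 h equivalent = 14.48 × 24/18 ≈ 19.31 kt.
19 kt < 30 kt ⇒ not rapid intensification.

19 kt, no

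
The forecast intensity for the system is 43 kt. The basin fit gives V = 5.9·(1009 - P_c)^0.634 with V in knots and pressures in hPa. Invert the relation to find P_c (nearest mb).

ΔP = (V / 5.9)^(1/0.634) = (43/5.9)^1.577.
43/5.9 = 7.288; 7.288^1.577 ≈ 22.94 mb.
P_c = 1009 − 22.94 = 986.06 ≈ 986 mb.

986 mb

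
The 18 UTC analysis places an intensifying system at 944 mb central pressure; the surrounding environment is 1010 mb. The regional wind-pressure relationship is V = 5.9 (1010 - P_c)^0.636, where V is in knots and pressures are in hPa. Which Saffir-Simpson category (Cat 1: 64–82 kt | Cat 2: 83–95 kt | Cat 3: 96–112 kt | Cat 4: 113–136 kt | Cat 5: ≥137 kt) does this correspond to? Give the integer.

2

ΔP = 1010 − 944 = 66 mb.
V ≈ 5.9 × 66^0.636 = 5.9 × 14.36 ≈ 85 kt.
85 kt falls in the Category 2 band.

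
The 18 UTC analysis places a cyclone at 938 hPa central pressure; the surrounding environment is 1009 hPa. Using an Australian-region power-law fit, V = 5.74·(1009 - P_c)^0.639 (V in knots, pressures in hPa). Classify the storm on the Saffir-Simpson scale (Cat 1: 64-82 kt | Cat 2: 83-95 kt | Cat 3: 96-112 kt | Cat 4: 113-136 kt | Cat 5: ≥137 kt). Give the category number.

2

ΔP = 1009 − 938 = 71 hPa.
V ≈ 5.74 × 71^0.639 = 5.74 × 15.24 ≈ 87 kt.
87 kt falls in the Category 2 band.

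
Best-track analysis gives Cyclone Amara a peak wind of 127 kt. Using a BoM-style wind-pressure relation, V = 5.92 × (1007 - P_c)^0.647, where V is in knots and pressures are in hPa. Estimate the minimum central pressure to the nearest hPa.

893 hPa

ΔP = (V / 5.92)^(1/0.647) = (127/5.92)^1.546.
127/5.92 = 21.453; 21.453^1.546 ≈ 114.27 hPa.
P_c = 1007 − 114.27 = 892.73 ≈ 893 hPa.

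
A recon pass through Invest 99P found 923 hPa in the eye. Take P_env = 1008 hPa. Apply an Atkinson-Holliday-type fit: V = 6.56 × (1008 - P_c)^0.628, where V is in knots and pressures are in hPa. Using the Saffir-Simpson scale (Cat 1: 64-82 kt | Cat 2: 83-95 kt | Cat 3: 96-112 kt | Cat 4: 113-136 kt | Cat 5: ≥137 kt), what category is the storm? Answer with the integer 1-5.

ΔP = 1008 − 923 = 85 hPa.
V ≈ 6.56 × 85^0.628 = 6.56 × 16.28 ≈ 107 kt.
107 kt falls in the Category 3 band.

3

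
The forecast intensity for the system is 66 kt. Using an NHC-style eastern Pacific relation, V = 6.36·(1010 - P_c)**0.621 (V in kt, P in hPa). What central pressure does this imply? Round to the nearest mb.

967 mb

ΔP = (V / 6.36)^(1/0.621) = (66/6.36)^1.610.
66/6.36 = 10.377; 10.377^1.610 ≈ 43.27 mb.
P_c = 1010 − 43.27 = 966.73 ≈ 967 mb.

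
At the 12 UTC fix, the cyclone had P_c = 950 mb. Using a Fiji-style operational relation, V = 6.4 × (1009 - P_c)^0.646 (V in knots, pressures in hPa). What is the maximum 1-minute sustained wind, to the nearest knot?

ΔP = 1009 − 950 = 59 mb.
59^0.646 ≈ 13.931.
V ≈ 6.4 × 13.931 ≈ 89.2 kt.

89 kt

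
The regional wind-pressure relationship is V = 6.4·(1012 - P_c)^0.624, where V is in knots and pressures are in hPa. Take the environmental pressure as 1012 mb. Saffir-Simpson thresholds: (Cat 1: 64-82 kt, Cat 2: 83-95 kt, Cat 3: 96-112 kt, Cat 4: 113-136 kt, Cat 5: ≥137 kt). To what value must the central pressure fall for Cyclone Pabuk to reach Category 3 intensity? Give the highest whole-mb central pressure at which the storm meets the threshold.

935 mb

Category 3 begins at V = 96 kt.
Required ΔP = (96/6.4)^(1/0.624) = 15.000^1.603 ≈ 76.69 mb.
P_c ≤ 1012 − 76.69 = 935.31, so the highest integer P_c is 935 mb.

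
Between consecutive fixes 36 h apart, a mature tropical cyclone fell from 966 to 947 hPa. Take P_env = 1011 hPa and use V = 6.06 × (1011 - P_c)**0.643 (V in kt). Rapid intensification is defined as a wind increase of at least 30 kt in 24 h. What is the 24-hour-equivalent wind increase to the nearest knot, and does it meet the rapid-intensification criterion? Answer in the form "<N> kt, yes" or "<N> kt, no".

V₁: ΔP = 45, V ≈ 6.06 × 45^0.643 ≈ 70.06 kt.
V₂: ΔP = 64, V ≈ 6.06 × 64^0.643 ≈ 87.87 kt.
ΔV over 36 h = 17.81 kt → 24 h equivalent = 17.81 × 24/36 ≈ 11.87 kt.
12 kt < 30 kt ⇒ not rapid intensification.

12 kt, no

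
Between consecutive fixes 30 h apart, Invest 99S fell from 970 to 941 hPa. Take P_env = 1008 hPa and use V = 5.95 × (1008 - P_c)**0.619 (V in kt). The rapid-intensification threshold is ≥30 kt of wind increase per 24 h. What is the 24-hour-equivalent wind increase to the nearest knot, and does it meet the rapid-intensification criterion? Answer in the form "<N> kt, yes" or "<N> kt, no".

19 kt, no

V₁: ΔP = 38, V ≈ 5.95 × 38^0.619 ≈ 56.55 kt.
V₂: ΔP = 67, V ≈ 5.95 × 67^0.619 ≈ 80.33 kt.
ΔV over 30 h = 23.78 kt → 24 h equivalent = 23.78 × 24/30 ≈ 19.02 kt.
19 kt < 30 kt ⇒ not rapid intensification.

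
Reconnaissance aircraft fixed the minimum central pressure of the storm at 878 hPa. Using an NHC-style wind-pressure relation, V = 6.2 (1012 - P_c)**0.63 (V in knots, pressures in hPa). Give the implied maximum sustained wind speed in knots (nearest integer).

136 kt

ΔP = 1012 − 878 = 134 hPa.
134^0.63 ≈ 21.881.
V ≈ 6.2 × 21.881 ≈ 135.7 kt.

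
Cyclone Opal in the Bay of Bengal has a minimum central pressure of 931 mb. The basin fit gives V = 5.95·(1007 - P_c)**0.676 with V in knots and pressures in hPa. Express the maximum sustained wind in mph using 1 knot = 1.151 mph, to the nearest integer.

ΔP = 1007 − 931 = 76 mb.
V ≈ 5.95 × 76^0.676 = 5.95 × 18.682 ≈ 111.160 kt.
111.160 × 1.151 ≈ 127.94 mph → 128 mph.

128 mph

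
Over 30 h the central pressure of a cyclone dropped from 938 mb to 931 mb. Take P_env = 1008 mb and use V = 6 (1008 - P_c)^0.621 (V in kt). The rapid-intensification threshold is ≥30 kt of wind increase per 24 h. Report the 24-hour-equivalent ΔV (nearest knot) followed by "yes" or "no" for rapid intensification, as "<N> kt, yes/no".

V₁: ΔP = 70, V ≈ 6 × 70^0.621 ≈ 83.94 kt.
V₂: ΔP = 77, V ≈ 6 × 77^0.621 ≈ 89.06 kt.
ΔV over 30 h = 5.12 kt → 24 h equivalent = 5.12 × 24/30 ≈ 4.10 kt.
4 kt < 30 kt ⇒ not rapid intensification.

4 kt, no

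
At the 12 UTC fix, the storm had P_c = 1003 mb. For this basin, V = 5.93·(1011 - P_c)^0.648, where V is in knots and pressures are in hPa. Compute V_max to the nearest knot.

ΔP = 1011 − 1003 = 8 mb.
8^0.648 ≈ 3.848.
V ≈ 5.93 × 3.848 ≈ 22.8 kt.

23 kt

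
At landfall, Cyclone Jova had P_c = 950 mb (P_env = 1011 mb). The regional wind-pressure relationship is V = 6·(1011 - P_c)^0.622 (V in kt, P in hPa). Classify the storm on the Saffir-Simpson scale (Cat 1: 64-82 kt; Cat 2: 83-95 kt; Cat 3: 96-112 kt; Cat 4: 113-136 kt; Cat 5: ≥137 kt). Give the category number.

ΔP = 1011 − 950 = 61 mb.
V ≈ 6 × 61^0.622 = 6 × 12.90 ≈ 77 kt.
77 kt falls in the Category 1 band.

1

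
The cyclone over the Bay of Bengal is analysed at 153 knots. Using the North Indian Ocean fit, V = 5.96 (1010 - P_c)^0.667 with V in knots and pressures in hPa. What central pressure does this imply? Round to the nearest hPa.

880 hPa

ΔP = (V / 5.96)^(1/0.667) = (153/5.96)^1.499.
153/5.96 = 25.671; 25.671^1.499 ≈ 129.75 hPa.
P_c = 1010 − 129.75 = 880.25 ≈ 880 hPa.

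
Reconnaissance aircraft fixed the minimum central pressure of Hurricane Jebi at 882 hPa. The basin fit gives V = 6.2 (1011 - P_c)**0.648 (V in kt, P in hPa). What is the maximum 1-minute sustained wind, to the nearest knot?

ΔP = 1011 − 882 = 129 hPa.
129^0.648 ≈ 23.316.
V ≈ 6.2 × 23.316 ≈ 144.6 kt.

145 kt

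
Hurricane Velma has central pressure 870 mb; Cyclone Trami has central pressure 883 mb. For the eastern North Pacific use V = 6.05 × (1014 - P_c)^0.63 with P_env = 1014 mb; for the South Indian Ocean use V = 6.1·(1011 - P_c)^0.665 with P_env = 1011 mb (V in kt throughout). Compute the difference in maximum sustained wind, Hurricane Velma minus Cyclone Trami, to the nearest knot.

-15 kt

Hurricane Velma: ΔP = 144; V ≈ 6.05 × 144^0.63 ≈ 138.52 kt.
Cyclone Trami: ΔP = 128; V ≈ 6.1 × 128^0.665 ≈ 153.68 kt.
Difference ≈ 138.52 − 153.68 = -15.16 → -15 kt.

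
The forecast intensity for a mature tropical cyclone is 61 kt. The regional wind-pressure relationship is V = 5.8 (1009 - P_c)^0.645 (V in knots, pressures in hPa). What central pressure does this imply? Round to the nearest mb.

971 mb

ΔP = (V / 5.8)^(1/0.645) = (61/5.8)^1.550.
61/5.8 = 10.517; 10.517^1.550 ≈ 38.40 mb.
P_c = 1009 − 38.40 = 970.60 ≈ 971 mb.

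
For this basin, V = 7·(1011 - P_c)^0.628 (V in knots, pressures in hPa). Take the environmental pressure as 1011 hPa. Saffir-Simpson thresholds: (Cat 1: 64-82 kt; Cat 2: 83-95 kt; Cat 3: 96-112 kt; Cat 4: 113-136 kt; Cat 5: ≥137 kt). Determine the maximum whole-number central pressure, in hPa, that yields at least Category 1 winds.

Category 1 begins at V = 64 kt.
Required ΔP = (64/7)^(1/0.628) = 9.143^1.592 ≈ 33.91 hPa.
P_c ≤ 1011 − 33.91 = 977.09, so the highest integer P_c is 977 hPa.

977 hPa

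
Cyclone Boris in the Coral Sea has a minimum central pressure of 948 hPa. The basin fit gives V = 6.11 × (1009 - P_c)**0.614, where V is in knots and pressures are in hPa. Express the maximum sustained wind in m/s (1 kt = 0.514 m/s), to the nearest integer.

ΔP = 1009 − 948 = 61 hPa.
V ≈ 6.11 × 61^0.614 = 6.11 × 12.479 ≈ 76.249 kt.
76.249 × 0.514 ≈ 39.19 m/s → 39 m/s.

39 m/s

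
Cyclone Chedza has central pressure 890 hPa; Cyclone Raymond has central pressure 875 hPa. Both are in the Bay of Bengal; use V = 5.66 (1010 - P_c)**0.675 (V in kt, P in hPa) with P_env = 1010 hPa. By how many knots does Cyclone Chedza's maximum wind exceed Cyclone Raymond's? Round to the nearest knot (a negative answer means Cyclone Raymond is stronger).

Cyclone Chedza: ΔP = 120; V ≈ 5.66 × 120^0.675 ≈ 143.31 kt.
Cyclone Raymond: ΔP = 135; V ≈ 5.66 × 135^0.675 ≈ 155.16 kt.
Difference ≈ 143.31 − 155.16 = -11.85 → -12 kt.

-12 kt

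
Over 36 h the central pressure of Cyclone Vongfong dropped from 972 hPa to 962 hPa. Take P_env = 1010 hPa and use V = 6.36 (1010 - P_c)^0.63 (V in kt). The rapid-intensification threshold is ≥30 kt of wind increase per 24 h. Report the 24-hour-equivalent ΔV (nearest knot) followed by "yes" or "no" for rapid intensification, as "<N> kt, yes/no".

7 kt, no

V₁: ΔP = 38, V ≈ 6.36 × 38^0.63 ≈ 62.91 kt.
V₂: ΔP = 48, V ≈ 6.36 × 48^0.63 ≈ 72.89 kt.
ΔV over 36 h = 9.98 kt → 24 h equivalent = 9.98 × 24/36 ≈ 6.65 kt.
7 kt < 30 kt ⇒ not rapid intensification.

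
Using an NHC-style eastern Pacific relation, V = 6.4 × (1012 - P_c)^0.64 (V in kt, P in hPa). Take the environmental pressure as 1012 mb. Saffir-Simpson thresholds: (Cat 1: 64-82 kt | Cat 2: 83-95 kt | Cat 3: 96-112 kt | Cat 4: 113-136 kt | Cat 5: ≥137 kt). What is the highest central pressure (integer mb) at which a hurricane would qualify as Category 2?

957 mb

Category 2 begins at V = 83 kt.
Required ΔP = (83/6.4)^(1/0.64) = 12.969^1.562 ≈ 54.82 mb.
P_c ≤ 1012 − 54.82 = 957.18, so the highest integer P_c is 957 mb.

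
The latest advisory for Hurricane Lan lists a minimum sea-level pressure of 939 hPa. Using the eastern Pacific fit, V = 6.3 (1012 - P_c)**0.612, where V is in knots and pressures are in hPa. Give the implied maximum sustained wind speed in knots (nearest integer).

87 kt

ΔP = 1012 − 939 = 73 hPa.
73^0.612 ≈ 13.815.
V ≈ 6.3 × 13.815 ≈ 87.0 kt.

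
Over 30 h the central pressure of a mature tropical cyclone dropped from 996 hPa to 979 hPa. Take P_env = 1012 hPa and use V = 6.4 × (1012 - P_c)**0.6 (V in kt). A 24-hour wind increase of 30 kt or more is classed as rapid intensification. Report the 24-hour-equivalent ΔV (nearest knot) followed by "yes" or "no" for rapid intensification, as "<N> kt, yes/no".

V₁: ΔP = 16, V ≈ 6.4 × 16^0.6 ≈ 33.78 kt.
V₂: ΔP = 33, V ≈ 6.4 × 33^0.6 ≈ 52.15 kt.
ΔV over 30 h = 18.37 kt → 24 h equivalent = 18.37 × 24/30 ≈ 14.70 kt.
15 kt < 30 kt ⇒ not rapid intensification.

15 kt, no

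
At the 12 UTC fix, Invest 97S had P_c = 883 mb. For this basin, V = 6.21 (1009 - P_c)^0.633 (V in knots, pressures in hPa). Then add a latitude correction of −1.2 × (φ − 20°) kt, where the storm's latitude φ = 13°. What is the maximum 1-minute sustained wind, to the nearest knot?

141 kt

ΔP = 1009 − 883 = 126 mb.
126^0.633 ≈ 21.357.
V ≈ 6.21 × 21.357 ≈ 132.6 kt.
Latitude correction: −1.2 × (13 − 20) = 8.4 kt.
Corrected V ≈ 141 kt → 141 kt.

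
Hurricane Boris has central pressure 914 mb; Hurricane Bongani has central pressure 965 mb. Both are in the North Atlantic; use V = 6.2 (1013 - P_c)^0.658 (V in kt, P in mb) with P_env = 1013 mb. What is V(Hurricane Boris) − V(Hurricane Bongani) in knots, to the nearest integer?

Hurricane Boris: ΔP = 99; V ≈ 6.2 × 99^0.658 ≈ 127.50 kt.
Hurricane Bongani: ΔP = 48; V ≈ 6.2 × 48^0.658 ≈ 79.19 kt.
Difference ≈ 127.50 − 79.19 = 48.31 → 48 kt.

48 kt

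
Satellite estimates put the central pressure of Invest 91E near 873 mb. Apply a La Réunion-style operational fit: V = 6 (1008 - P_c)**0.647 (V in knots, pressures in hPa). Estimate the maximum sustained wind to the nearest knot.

ΔP = 1008 − 873 = 135 mb.
135^0.647 ≈ 23.896.
V ≈ 6 × 23.896 ≈ 143.4 kt.

143 kt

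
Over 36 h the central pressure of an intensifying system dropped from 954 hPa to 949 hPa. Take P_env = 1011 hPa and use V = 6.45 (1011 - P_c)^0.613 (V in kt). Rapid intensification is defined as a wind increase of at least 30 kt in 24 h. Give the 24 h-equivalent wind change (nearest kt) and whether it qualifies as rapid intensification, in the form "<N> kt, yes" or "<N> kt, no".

V₁: ΔP = 57, V ≈ 6.45 × 57^0.613 ≈ 76.90 kt.
V₂: ΔP = 62, V ≈ 6.45 × 62^0.613 ≈ 80.96 kt.
ΔV over 36 h = 4.06 kt → 24 h equivalent = 4.06 × 24/36 ≈ 2.71 kt.
3 kt < 30 kt ⇒ not rapid intensification.

3 kt, no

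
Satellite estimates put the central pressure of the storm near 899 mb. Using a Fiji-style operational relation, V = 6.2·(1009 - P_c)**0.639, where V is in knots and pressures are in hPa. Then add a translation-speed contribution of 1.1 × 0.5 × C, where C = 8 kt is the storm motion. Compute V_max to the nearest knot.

ΔP = 1009 − 899 = 110 mb.
110^0.639 ≈ 20.158.
V ≈ 6.2 × 20.158 ≈ 125.0 kt.
Translation term: 1.1 × 0.5 × 8 = 4.4 kt.
Corrected V ≈ 129.4 kt → 129 kt.

129 kt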